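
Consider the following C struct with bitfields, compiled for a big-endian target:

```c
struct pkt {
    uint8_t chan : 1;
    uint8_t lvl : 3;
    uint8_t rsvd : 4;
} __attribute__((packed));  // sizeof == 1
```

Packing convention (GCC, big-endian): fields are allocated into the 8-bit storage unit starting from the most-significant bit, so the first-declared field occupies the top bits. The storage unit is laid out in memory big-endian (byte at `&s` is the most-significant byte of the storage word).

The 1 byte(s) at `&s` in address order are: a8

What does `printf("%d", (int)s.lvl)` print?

2

[0]=0xa8 (big-endian) → word 0xa8
chan [7+:1] = (word>>7) & 0x1 = 1
lvl [4+:3] = (word>>4) & 0x7 = 2  ←
rsvd [0+:4] = (word>>0) & 0xf = 8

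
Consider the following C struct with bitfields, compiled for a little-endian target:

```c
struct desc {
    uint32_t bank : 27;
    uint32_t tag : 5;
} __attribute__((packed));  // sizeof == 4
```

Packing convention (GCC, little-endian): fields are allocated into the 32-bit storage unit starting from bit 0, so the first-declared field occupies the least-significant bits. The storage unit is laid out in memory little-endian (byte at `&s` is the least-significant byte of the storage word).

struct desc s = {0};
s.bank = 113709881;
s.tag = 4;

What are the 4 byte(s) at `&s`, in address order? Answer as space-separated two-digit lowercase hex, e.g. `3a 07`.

bank:27 = 113709881 → 0x6c71339 << 0 → word 0x06c71339
tag:5 = 4 → 0x4 << 27 → word 0x26c71339
word = 0x26c71339 → little-endian bytes:
  [0]=0x39  [1]=0x13  [2]=0xc7  [3]=0x26

39 13 c7 26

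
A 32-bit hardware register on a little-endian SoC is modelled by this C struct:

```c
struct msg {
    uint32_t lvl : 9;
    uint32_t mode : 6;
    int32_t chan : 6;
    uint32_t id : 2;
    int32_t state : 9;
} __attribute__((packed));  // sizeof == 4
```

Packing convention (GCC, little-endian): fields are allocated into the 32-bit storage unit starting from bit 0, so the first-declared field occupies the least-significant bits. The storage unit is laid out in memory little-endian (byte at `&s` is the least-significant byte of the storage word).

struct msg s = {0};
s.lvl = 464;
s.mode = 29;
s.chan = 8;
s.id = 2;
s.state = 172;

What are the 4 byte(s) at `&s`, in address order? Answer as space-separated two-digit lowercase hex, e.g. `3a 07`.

lvl (9b) val=464 bits=0x1d0 at bit 0: 0x000001d0
mode (6b) val=29 bits=0x1d at bit 9: 0x00003bd0
chan (6b) val=8 bits=0x8 at bit 15: 0x00043bd0
id (2b) val=2 bits=0x2 at bit 21: 0x00443bd0
state (9b) val=172 bits=0xac at bit 23: 0x56443bd0
word = 0x56443bd0 → little-endian bytes:
  [0]=0xd0  [1]=0x3b  [2]=0x44  [3]=0x56

d0 3b 44 56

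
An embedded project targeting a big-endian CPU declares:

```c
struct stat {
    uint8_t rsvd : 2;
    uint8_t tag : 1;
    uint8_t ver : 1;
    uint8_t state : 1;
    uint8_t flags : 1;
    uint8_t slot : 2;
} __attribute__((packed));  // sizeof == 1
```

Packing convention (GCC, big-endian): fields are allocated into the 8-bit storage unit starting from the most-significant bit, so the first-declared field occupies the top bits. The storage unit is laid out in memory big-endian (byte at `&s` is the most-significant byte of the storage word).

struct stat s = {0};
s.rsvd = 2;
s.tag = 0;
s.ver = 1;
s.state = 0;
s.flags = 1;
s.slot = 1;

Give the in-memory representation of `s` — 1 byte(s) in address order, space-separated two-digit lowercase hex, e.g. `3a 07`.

95

[6+:2] rsvd=2 & 0x3 = 0x2; word=0x80
[5+:1] tag=0 & 0x1 = 0x0; word=0x80
[4+:1] ver=1 & 0x1 = 0x1; word=0x90
[3+:1] state=0 & 0x1 = 0x0; word=0x90
[2+:1] flags=1 & 0x1 = 0x1; word=0x94
[0+:2] slot=1 & 0x3 = 0x1; word=0x95
word = 0x95 → big-endian bytes:
  [0]=0x95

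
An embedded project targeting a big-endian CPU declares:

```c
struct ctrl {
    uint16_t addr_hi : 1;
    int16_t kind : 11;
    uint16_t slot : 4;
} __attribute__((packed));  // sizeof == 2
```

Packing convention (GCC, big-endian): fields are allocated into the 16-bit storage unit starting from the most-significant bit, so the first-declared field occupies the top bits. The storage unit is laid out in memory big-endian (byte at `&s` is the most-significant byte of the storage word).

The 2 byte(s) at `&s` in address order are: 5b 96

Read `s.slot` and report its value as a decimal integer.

[0]=0x5b [1]=0x96 (big-endian) → word 0x5b96
addr_hi:1 @ bit 15 → (0x5b96>>15)&0x1 = 0x0
kind:11 @ bit 4 → (0x5b96>>4)&0x7ff = 0x5b9
slot:4 @ bit 0 → (0x5b96>>0)&0xf = 0x6  ←

6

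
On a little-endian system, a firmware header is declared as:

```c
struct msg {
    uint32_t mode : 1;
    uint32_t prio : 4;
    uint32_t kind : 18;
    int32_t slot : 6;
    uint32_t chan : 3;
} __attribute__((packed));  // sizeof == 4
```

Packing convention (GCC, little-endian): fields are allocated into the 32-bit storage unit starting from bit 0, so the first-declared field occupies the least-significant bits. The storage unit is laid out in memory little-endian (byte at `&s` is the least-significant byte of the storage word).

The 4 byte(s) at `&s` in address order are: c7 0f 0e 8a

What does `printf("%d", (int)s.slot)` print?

[0]=0xc7 [1]=0x0f [2]=0x0e [3]=0x8a (little-endian) → word 0x8a0e0fc7
mode:1 @ bit 0 → (0x8a0e0fc7>>0)&0x1 = 0x1
prio:4 @ bit 1 → (0x8a0e0fc7>>1)&0xf = 0x3
kind:18 @ bit 5 → (0x8a0e0fc7>>5)&0x3ffff = 0x707e
slot:6 @ bit 23 → (0x8a0e0fc7>>23)&0x3f = 0x14  ←
chan:3 @ bit 29 → (0x8a0e0fc7>>29)&0x7 = 0x4
slot signed 6b, MSB=0: value = 20

20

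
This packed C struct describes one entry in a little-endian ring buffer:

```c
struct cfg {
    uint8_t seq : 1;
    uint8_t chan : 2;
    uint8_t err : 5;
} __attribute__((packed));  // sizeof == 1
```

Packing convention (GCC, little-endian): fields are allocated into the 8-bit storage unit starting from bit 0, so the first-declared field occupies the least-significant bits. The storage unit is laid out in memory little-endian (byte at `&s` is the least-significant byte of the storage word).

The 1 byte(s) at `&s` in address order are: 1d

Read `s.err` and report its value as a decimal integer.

[0]=0x1d (little-endian) → word 0x1d
seq:1 @ bit 0 → (0x1d>>0)&0x1 = 0x1
chan:2 @ bit 1 → (0x1d>>1)&0x3 = 0x2
err:5 @ bit 3 → (0x1d>>3)&0x1f = 0x3  ←

3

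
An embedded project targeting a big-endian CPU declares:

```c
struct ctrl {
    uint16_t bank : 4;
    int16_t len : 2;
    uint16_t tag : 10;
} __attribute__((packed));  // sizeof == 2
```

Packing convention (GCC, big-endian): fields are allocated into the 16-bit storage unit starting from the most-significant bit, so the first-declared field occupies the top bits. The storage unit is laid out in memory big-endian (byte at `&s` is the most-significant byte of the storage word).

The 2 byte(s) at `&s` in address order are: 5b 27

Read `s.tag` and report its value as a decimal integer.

807

[0]=0x5b [1]=0x27 (big-endian) → word 0x5b27
bank [12+:4] = (word>>12) & 0xf = 5
len [10+:2] = (word>>10) & 0x3 = 2
tag [0+:10] = (word>>0) & 0x3ff = 807  ←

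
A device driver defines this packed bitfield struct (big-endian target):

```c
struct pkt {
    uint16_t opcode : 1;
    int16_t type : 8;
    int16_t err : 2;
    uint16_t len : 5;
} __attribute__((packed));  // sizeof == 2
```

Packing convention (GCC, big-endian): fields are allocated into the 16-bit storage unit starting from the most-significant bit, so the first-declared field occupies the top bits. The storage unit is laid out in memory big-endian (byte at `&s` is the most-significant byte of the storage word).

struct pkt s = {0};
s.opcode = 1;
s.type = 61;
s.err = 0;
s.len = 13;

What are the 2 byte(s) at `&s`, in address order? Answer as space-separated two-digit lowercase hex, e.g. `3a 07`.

opcode:1 = 1 → 0x1 << 15 → word 0x8000
type:8 = 61 → 0x3d << 7 → word 0x9e80
err:2 = 0 → 0x0 << 5 → word 0x9e80
len:5 = 13 → 0xd << 0 → word 0x9e8d
word = 0x9e8d → big-endian bytes:
  [0]=0x9e  [1]=0x8d

9e 8d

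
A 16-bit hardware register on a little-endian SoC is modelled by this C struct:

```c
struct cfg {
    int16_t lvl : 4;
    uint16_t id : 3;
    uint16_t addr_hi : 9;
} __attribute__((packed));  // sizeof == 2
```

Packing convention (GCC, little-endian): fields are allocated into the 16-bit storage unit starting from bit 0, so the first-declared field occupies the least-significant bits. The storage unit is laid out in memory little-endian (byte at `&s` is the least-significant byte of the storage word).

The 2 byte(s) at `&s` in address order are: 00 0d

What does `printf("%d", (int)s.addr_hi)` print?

26

[0]=0x00 [1]=0x0d (little-endian) → word 0x0d00
lvl [0+:4] = (word>>0) & 0xf = 0
id [4+:3] = (word>>4) & 0x7 = 0
addr_hi [7+:9] = (word>>7) & 0x1ff = 26  ←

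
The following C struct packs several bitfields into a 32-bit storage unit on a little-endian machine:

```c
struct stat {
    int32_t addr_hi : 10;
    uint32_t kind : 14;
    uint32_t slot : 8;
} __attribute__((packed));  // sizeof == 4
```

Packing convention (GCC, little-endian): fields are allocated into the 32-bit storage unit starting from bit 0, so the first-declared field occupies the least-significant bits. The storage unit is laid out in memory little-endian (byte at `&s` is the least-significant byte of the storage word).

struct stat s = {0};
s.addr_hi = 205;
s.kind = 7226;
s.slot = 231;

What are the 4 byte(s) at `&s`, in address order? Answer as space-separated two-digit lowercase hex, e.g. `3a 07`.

cd e8 70 e7

[0+:10] addr_hi=205 & 0x3ff = 0xcd; word=0x000000cd
[10+:14] kind=7226 & 0x3fff = 0x1c3a; word=0x0070e8cd
[24+:8] slot=231 & 0xff = 0xe7; word=0xe770e8cd
word = 0xe770e8cd → little-endian bytes:
  [0]=0xcd  [1]=0xe8  [2]=0x70  [3]=0xe7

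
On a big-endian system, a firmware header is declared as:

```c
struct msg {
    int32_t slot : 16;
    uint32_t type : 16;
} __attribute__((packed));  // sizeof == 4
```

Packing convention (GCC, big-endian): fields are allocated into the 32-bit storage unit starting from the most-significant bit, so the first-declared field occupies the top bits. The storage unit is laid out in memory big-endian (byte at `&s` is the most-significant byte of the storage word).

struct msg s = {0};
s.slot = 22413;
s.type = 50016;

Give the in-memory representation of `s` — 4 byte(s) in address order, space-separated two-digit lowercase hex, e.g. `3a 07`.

slot (16b) val=22413 bits=0x578d at bit 16: 0x578d0000
type (16b) val=50016 bits=0xc360 at bit 0: 0x578dc360
word = 0x578dc360 → big-endian bytes:
  [0]=0x57  [1]=0x8d  [2]=0xc3  [3]=0x60

57 8d c3 60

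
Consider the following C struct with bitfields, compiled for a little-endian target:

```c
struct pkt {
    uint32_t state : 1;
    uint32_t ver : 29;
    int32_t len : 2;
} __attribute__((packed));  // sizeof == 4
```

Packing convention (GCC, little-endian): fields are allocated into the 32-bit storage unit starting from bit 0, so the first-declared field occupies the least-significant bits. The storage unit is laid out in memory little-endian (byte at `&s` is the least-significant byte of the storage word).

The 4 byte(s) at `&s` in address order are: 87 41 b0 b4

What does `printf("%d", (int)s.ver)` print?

441983171

[0]=0x87 [1]=0x41 [2]=0xb0 [3]=0xb4 (little-endian) → word 0xb4b04187
state:1 @ bit 0 → (0xb4b04187>>0)&0x1 = 0x1
ver:29 @ bit 1 → (0xb4b04187>>1)&0x1fffffff = 0x1a5820c3  ←
len:2 @ bit 30 → (0xb4b04187>>30)&0x3 = 0x2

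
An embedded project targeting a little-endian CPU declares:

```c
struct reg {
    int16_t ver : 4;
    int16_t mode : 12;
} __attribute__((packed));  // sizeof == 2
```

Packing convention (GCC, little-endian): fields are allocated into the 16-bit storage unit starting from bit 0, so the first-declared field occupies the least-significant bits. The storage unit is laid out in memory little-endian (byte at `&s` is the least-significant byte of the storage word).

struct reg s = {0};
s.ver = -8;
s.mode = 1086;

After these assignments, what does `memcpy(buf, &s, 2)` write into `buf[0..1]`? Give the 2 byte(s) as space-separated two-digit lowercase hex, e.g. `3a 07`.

e8 43

ver (4b) val=-8 bits=0x8 at bit 0: 0x0008
mode (12b) val=1086 bits=0x43e at bit 4: 0x43e8
word = 0x43e8 → little-endian bytes:
  [0]=0xe8  [1]=0x43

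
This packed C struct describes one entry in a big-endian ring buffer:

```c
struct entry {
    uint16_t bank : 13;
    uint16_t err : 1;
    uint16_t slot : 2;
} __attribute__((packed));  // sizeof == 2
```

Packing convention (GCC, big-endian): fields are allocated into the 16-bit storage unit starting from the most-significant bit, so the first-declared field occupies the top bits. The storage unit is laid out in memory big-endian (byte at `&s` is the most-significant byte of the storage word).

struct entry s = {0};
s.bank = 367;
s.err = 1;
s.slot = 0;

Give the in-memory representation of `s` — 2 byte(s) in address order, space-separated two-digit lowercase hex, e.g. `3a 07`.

0b 7c

bank (13b) val=367 bits=0x16f at bit 3: 0x0b78
err (1b) val=1 bits=0x1 at bit 2: 0x0b7c
slot (2b) val=0 bits=0x0 at bit 0: 0x0b7c
word = 0x0b7c → big-endian bytes:
  [0]=0x0b  [1]=0x7c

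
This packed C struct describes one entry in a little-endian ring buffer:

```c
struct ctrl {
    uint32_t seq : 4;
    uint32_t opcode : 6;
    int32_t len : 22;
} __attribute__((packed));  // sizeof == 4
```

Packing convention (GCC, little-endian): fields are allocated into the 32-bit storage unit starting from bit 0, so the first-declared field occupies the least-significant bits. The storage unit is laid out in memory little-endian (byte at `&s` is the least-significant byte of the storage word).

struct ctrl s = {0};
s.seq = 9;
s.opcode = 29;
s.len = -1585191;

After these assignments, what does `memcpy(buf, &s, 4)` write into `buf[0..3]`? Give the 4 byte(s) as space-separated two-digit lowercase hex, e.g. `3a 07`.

d9 65 3f 9f

seq:4 = 9 → 0x9 << 0 → word 0x00000009
opcode:6 = 29 → 0x1d << 4 → word 0x000001d9
len:22 = -1585191 → 0x27cfd9 << 10 → word 0x9f3f65d9
word = 0x9f3f65d9 → little-endian bytes:
  [0]=0xd9  [1]=0x65  [2]=0x3f  [3]=0x9f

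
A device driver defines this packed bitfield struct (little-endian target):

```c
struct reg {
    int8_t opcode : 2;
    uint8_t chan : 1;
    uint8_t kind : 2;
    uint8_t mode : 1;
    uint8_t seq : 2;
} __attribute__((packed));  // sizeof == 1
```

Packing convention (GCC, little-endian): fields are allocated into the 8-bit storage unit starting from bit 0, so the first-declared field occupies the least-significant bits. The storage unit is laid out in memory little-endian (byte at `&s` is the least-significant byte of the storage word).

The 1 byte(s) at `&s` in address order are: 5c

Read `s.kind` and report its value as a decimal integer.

3

[0]=0x5c (little-endian) → word 0x5c
opcode [0+:2] = (word>>0) & 0x3 = 0
chan [2+:1] = (word>>2) & 0x1 = 1
kind [3+:2] = (word>>3) & 0x3 = 3  ←
mode [5+:1] = (word>>5) & 0x1 = 0
seq [6+:2] = (word>>6) & 0x3 = 1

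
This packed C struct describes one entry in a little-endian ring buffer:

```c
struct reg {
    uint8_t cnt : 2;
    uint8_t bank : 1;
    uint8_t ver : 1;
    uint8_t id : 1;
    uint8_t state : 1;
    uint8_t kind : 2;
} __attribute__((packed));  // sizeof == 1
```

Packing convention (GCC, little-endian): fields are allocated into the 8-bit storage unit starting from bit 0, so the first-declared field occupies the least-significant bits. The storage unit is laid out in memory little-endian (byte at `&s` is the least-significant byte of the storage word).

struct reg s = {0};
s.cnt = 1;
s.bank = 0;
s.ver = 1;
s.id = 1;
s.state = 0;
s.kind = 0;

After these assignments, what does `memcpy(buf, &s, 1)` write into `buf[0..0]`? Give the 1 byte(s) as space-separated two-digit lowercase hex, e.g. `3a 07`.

19

[0+:2] cnt=1 & 0x3 = 0x1; word=0x01
[2+:1] bank=0 & 0x1 = 0x0; word=0x01
[3+:1] ver=1 & 0x1 = 0x1; word=0x09
[4+:1] id=1 & 0x1 = 0x1; word=0x19
[5+:1] state=0 & 0x1 = 0x0; word=0x19
[6+:2] kind=0 & 0x3 = 0x0; word=0x19
word = 0x19 → little-endian bytes:
  [0]=0x19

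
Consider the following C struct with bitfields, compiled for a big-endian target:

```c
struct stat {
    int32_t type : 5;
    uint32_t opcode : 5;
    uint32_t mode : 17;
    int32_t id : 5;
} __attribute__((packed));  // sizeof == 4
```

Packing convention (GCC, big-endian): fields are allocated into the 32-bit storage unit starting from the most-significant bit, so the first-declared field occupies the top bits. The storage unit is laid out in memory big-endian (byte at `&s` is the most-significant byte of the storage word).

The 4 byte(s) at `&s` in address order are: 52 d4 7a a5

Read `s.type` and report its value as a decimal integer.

[0]=0x52 [1]=0xd4 [2]=0x7a [3]=0xa5 (big-endian) → word 0x52d47aa5
type:5 @ bit 27 → (0x52d47aa5>>27)&0x1f = 0xa  ←
opcode:5 @ bit 22 → (0x52d47aa5>>22)&0x1f = 0xb
mode:17 @ bit 5 → (0x52d47aa5>>5)&0x1ffff = 0xa3d5
id:5 @ bit 0 → (0x52d47aa5>>0)&0x1f = 0x5
type signed 5b, MSB=0: value = 10

10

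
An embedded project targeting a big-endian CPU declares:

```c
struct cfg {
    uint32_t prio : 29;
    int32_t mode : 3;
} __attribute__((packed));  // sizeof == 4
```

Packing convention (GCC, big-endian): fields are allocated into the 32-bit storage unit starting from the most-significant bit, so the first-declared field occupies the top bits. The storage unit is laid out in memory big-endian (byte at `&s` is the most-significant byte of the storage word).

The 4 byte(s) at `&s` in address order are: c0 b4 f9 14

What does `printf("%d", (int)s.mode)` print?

[0]=0xc0 [1]=0xb4 [2]=0xf9 [3]=0x14 (big-endian) → word 0xc0b4f914
prio:29 @ bit 3 → (0xc0b4f914>>3)&0x1fffffff = 0x18169f22
mode:3 @ bit 0 → (0xc0b4f914>>0)&0x7 = 0x4  ←
mode signed 3b, MSB=1: 4 - 8 = -4

-4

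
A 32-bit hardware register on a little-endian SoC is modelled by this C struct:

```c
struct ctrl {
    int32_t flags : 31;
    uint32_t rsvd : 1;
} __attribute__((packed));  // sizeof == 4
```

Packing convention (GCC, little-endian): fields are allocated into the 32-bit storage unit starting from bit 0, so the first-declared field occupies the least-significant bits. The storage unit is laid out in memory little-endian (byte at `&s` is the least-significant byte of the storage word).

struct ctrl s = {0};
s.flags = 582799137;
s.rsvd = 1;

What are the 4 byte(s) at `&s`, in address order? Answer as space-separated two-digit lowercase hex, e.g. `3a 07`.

flags:31 = 582799137 → 0x22bccf21 << 0 → word 0x22bccf21
rsvd:1 = 1 → 0x1 << 31 → word 0xa2bccf21
word = 0xa2bccf21 → little-endian bytes:
  [0]=0x21  [1]=0xcf  [2]=0xbc  [3]=0xa2

21 cf bc a2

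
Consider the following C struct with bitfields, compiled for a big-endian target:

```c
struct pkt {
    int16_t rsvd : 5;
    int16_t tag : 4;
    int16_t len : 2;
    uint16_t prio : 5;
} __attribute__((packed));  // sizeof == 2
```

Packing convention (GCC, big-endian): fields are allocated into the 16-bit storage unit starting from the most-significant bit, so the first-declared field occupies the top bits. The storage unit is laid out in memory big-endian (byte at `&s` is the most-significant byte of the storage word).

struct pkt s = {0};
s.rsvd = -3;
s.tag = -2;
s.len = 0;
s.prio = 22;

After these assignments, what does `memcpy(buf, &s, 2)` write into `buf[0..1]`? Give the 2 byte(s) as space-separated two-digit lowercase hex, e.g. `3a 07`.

[11+:5] rsvd=-3 & 0x1f = 0x1d; word=0xe800
[7+:4] tag=-2 & 0xf = 0xe; word=0xef00
[5+:2] len=0 & 0x3 = 0x0; word=0xef00
[0+:5] prio=22 & 0x1f = 0x16; word=0xef16
word = 0xef16 → big-endian bytes:
  [0]=0xef  [1]=0x16

ef 16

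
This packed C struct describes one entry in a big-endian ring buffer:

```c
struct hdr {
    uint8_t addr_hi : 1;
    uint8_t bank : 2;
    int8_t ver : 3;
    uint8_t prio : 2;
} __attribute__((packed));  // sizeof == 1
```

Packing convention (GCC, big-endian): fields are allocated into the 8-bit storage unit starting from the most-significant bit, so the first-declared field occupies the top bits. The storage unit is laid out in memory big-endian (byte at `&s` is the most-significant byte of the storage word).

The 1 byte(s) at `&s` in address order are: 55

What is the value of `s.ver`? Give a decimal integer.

-3

[0]=0x55 (big-endian) → word 0x55
addr_hi:1 @ bit 7 → (0x55>>7)&0x1 = 0x0
bank:2 @ bit 5 → (0x55>>5)&0x3 = 0x2
ver:3 @ bit 2 → (0x55>>2)&0x7 = 0x5  ←
prio:2 @ bit 0 → (0x55>>0)&0x3 = 0x1
ver signed 3b, MSB=1: 5 - 8 = -3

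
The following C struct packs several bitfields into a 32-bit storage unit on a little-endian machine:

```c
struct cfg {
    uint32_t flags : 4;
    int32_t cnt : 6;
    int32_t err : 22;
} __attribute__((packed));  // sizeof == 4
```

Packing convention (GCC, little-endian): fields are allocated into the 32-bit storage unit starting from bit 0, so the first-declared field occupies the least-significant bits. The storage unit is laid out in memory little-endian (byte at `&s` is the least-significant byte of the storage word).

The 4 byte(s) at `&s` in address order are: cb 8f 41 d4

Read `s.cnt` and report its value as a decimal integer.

-4

[0]=0xcb [1]=0x8f [2]=0x41 [3]=0xd4 (little-endian) → word 0xd4418fcb
flags [0+:4] = (word>>0) & 0xf = 11
cnt [4+:6] = (word>>4) & 0x3f = 60  ←
err [10+:22] = (word>>10) & 0x3fffff = 3477603
cnt signed 6b, MSB=1: 60 - 64 = -4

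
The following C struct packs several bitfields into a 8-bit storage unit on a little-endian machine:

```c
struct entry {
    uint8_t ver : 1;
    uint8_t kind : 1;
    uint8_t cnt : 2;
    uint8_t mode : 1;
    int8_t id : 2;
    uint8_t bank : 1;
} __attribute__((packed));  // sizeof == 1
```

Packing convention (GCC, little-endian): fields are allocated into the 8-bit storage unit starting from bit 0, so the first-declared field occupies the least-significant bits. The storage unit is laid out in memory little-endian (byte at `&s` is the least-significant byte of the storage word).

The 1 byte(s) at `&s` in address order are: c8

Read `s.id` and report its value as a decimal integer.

-2

[0]=0xc8 (little-endian) → word 0xc8
ver [0+:1] = (word>>0) & 0x1 = 0
kind [1+:1] = (word>>1) & 0x1 = 0
cnt [2+:2] = (word>>2) & 0x3 = 2
mode [4+:1] = (word>>4) & 0x1 = 0
id [5+:2] = (word>>5) & 0x3 = 2  ←
bank [7+:1] = (word>>7) & 0x1 = 1
id signed 2b, MSB=1: 2 - 4 = -2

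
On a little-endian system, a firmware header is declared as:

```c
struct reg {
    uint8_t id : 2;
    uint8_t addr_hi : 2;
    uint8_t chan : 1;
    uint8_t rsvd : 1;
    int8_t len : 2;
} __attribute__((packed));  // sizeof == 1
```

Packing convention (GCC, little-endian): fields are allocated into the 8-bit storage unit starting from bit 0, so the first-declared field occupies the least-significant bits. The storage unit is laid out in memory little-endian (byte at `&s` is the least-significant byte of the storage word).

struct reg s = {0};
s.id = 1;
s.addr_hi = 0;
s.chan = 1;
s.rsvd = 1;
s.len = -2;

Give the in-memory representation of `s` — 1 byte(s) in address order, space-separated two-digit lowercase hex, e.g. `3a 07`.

b1

id:2 = 1 → 0x1 << 0 → word 0x01
addr_hi:2 = 0 → 0x0 << 2 → word 0x01
chan:1 = 1 → 0x1 << 4 → word 0x11
rsvd:1 = 1 → 0x1 << 5 → word 0x31
len:2 = -2 → 0x2 << 6 → word 0xb1
word = 0xb1 → little-endian bytes:
  [0]=0xb1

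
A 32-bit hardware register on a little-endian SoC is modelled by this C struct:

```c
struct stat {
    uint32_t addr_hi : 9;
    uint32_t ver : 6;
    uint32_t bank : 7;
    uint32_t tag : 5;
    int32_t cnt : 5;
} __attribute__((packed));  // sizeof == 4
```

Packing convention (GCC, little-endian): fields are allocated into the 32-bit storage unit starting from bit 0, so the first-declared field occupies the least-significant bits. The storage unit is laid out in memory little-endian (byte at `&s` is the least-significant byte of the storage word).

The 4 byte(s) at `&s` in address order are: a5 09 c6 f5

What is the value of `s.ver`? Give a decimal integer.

[0]=0xa5 [1]=0x09 [2]=0xc6 [3]=0xf5 (little-endian) → word 0xf5c609a5
addr_hi [0+:9] = (word>>0) & 0x1ff = 421
ver [9+:6] = (word>>9) & 0x3f = 4  ←
bank [15+:7] = (word>>15) & 0x7f = 12
tag [22+:5] = (word>>22) & 0x1f = 23
cnt [27+:5] = (word>>27) & 0x1f = 30

4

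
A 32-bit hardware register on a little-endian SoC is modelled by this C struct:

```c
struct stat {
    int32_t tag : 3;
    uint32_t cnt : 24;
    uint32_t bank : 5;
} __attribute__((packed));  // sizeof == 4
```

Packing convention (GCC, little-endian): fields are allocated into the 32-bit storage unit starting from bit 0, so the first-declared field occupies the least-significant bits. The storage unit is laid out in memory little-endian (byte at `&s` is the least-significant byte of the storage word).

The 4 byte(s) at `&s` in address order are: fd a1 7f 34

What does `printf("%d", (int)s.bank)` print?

6

[0]=0xfd [1]=0xa1 [2]=0x7f [3]=0x34 (little-endian) → word 0x347fa1fd
tag:3 @ bit 0 → (0x347fa1fd>>0)&0x7 = 0x5
cnt:24 @ bit 3 → (0x347fa1fd>>3)&0xffffff = 0x8ff43f
bank:5 @ bit 27 → (0x347fa1fd>>27)&0x1f = 0x6  ←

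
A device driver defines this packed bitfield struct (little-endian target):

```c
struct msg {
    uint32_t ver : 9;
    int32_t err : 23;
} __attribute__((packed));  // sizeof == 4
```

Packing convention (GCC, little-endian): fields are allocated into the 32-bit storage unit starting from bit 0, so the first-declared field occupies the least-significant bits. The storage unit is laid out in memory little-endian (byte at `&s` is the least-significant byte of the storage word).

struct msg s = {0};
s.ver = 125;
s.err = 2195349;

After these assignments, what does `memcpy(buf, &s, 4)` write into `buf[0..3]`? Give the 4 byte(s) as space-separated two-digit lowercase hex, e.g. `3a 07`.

7d 2a ff 42

ver:9 = 125 → 0x7d << 0 → word 0x0000007d
err:23 = 2195349 → 0x217f95 << 9 → word 0x42ff2a7d
word = 0x42ff2a7d → little-endian bytes:
  [0]=0x7d  [1]=0x2a  [2]=0xff  [3]=0x42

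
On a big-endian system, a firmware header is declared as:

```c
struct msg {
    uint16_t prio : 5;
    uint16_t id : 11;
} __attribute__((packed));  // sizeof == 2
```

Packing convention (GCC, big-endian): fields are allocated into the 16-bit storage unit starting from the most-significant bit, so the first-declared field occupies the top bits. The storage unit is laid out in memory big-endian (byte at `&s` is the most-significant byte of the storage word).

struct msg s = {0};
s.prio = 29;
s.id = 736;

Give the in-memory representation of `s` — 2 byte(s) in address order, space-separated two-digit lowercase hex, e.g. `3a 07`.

[11+:5] prio=29 & 0x1f = 0x1d; word=0xe800
[0+:11] id=736 & 0x7ff = 0x2e0; word=0xeae0
word = 0xeae0 → big-endian bytes:
  [0]=0xea  [1]=0xe0

ea e0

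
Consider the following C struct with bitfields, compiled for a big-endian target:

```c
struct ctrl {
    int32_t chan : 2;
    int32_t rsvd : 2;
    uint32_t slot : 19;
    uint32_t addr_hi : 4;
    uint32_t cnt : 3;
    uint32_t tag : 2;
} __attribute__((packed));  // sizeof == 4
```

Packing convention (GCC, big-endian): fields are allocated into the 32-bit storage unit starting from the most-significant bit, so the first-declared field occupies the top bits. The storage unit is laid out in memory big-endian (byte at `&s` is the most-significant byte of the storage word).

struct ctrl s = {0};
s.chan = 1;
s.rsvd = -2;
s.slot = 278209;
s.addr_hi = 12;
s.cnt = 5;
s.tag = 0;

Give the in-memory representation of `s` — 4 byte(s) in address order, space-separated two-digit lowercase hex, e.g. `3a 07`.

68 7d 83 94

chan:2 = 1 → 0x1 << 30 → word 0x40000000
rsvd:2 = -2 → 0x2 << 28 → word 0x60000000
slot:19 = 278209 → 0x43ec1 << 9 → word 0x687d8200
addr_hi:4 = 12 → 0xc << 5 → word 0x687d8380
cnt:3 = 5 → 0x5 << 2 → word 0x687d8394
tag:2 = 0 → 0x0 << 0 → word 0x687d8394
word = 0x687d8394 → big-endian bytes:
  [0]=0x68  [1]=0x7d  [2]=0x83  [3]=0x94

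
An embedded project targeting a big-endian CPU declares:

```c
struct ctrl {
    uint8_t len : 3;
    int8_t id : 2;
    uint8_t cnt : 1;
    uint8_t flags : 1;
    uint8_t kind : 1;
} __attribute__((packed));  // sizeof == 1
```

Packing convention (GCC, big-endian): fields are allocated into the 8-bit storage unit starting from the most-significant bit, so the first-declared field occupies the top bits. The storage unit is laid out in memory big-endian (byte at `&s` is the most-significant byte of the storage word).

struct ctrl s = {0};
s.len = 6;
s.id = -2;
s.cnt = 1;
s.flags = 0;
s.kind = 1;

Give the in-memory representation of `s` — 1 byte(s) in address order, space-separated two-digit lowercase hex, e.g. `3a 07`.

len (3b) val=6 bits=0x6 at bit 5: 0xc0
id (2b) val=-2 bits=0x2 at bit 3: 0xd0
cnt (1b) val=1 bits=0x1 at bit 2: 0xd4
flags (1b) val=0 bits=0x0 at bit 1: 0xd4
kind (1b) val=1 bits=0x1 at bit 0: 0xd5
word = 0xd5 → big-endian bytes:
  [0]=0xd5

d5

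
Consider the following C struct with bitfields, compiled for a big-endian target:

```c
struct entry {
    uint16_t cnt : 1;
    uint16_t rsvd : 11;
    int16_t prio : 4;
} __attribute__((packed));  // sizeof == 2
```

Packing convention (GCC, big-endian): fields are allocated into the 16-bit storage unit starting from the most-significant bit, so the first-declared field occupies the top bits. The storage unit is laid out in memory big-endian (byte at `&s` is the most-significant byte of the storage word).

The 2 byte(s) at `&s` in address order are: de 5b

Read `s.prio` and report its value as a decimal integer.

-5

[0]=0xde [1]=0x5b (big-endian) → word 0xde5b
cnt:1 @ bit 15 → (0xde5b>>15)&0x1 = 0x1
rsvd:11 @ bit 4 → (0xde5b>>4)&0x7ff = 0x5e5
prio:4 @ bit 0 → (0xde5b>>0)&0xf = 0xb  ←
prio signed 4b, MSB=1: 11 - 16 = -5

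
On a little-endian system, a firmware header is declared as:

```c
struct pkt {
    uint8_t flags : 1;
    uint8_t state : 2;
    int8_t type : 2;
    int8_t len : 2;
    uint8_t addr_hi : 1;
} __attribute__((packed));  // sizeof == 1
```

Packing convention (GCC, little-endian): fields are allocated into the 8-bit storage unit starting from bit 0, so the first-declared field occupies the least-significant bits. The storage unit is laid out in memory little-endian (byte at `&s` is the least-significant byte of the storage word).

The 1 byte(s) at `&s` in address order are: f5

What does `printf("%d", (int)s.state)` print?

[0]=0xf5 (little-endian) → word 0xf5
flags:1 @ bit 0 → (0xf5>>0)&0x1 = 0x1
state:2 @ bit 1 → (0xf5>>1)&0x3 = 0x2  ←
type:2 @ bit 3 → (0xf5>>3)&0x3 = 0x2
len:2 @ bit 5 → (0xf5>>5)&0x3 = 0x3
addr_hi:1 @ bit 7 → (0xf5>>7)&0x1 = 0x1

2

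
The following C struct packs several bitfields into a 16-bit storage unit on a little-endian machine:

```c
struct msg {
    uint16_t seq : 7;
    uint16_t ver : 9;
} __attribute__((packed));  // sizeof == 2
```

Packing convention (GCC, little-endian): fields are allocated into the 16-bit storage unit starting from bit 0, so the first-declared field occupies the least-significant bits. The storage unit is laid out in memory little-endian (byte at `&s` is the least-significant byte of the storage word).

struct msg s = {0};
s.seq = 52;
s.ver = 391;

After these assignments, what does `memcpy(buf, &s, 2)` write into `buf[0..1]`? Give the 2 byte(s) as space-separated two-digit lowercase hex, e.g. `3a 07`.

seq (7b) val=52 bits=0x34 at bit 0: 0x0034
ver (9b) val=391 bits=0x187 at bit 7: 0xc3b4
word = 0xc3b4 → little-endian bytes:
  [0]=0xb4  [1]=0xc3

b4 c3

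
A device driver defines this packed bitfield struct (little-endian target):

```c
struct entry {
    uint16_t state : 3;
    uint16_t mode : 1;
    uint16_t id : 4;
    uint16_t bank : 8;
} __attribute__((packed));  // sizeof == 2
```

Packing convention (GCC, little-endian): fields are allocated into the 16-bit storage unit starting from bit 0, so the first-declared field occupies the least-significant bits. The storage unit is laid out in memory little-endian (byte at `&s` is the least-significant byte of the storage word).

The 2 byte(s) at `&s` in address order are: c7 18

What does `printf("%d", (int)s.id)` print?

12

[0]=0xc7 [1]=0x18 (little-endian) → word 0x18c7
state:3 @ bit 0 → (0x18c7>>0)&0x7 = 0x7
mode:1 @ bit 3 → (0x18c7>>3)&0x1 = 0x0
id:4 @ bit 4 → (0x18c7>>4)&0xf = 0xc  ←
bank:8 @ bit 8 → (0x18c7>>8)&0xff = 0x18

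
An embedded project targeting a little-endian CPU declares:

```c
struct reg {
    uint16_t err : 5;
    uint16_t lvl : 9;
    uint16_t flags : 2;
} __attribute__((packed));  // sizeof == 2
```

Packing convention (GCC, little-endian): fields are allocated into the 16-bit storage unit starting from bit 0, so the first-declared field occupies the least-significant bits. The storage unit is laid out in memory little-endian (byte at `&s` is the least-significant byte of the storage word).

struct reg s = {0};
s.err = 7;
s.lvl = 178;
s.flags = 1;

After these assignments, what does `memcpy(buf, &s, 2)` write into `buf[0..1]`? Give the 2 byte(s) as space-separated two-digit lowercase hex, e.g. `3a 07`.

47 56

err:5 = 7 → 0x7 << 0 → word 0x0007
lvl:9 = 178 → 0xb2 << 5 → word 0x1647
flags:2 = 1 → 0x1 << 14 → word 0x5647
word = 0x5647 → little-endian bytes:
  [0]=0x47  [1]=0x56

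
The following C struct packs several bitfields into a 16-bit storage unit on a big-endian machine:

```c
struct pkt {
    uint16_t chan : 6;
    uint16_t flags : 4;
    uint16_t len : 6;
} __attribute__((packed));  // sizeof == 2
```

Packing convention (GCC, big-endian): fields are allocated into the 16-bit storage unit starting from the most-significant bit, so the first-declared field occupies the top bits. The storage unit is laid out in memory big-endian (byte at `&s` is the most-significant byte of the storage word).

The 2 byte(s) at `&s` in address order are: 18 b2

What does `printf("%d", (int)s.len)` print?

[0]=0x18 [1]=0xb2 (big-endian) → word 0x18b2
chan [10+:6] = (word>>10) & 0x3f = 6
flags [6+:4] = (word>>6) & 0xf = 2
len [0+:6] = (word>>0) & 0x3f = 50  ←

50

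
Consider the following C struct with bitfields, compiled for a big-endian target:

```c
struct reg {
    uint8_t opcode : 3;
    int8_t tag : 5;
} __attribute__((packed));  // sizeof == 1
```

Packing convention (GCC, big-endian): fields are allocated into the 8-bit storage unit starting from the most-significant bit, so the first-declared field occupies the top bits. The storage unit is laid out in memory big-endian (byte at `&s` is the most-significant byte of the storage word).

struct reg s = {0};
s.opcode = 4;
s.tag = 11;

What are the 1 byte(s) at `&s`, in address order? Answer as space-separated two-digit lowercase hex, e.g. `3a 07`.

8b

opcode:3 = 4 → 0x4 << 5 → word 0x80
tag:5 = 11 → 0xb << 0 → word 0x8b
word = 0x8b → big-endian bytes:
  [0]=0x8b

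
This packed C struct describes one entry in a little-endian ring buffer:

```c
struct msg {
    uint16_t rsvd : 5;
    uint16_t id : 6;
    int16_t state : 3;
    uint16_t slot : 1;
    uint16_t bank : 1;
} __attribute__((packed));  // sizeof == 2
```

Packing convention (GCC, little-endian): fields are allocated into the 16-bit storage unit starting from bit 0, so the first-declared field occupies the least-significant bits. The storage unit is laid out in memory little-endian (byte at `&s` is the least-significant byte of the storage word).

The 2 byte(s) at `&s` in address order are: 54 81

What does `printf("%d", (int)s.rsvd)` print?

[0]=0x54 [1]=0x81 (little-endian) → word 0x8154
rsvd:5 @ bit 0 → (0x8154>>0)&0x1f = 0x14  ←
id:6 @ bit 5 → (0x8154>>5)&0x3f = 0xa
state:3 @ bit 11 → (0x8154>>11)&0x7 = 0x0
slot:1 @ bit 14 → (0x8154>>14)&0x1 = 0x0
bank:1 @ bit 15 → (0x8154>>15)&0x1 = 0x1

20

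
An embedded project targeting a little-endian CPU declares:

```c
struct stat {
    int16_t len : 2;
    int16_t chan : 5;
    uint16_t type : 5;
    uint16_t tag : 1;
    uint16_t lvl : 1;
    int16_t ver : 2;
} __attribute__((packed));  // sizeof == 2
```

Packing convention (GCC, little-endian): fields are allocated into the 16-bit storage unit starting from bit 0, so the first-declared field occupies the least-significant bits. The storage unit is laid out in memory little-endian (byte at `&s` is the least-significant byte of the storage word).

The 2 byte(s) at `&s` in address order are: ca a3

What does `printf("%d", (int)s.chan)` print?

[0]=0xca [1]=0xa3 (little-endian) → word 0xa3ca
len:2 @ bit 0 → (0xa3ca>>0)&0x3 = 0x2
chan:5 @ bit 2 → (0xa3ca>>2)&0x1f = 0x12  ←
type:5 @ bit 7 → (0xa3ca>>7)&0x1f = 0x7
tag:1 @ bit 12 → (0xa3ca>>12)&0x1 = 0x0
lvl:1 @ bit 13 → (0xa3ca>>13)&0x1 = 0x1
ver:2 @ bit 14 → (0xa3ca>>14)&0x3 = 0x2
chan signed 5b, MSB=1: 18 - 32 = -14

-14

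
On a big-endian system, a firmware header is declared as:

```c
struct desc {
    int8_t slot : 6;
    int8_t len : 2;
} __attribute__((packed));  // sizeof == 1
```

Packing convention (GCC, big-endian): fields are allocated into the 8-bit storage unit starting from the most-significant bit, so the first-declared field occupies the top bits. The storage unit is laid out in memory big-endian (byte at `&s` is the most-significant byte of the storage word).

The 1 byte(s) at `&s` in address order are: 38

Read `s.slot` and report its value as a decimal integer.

14

[0]=0x38 (big-endian) → word 0x38
slot [2+:6] = (word>>2) & 0x3f = 14  ←
len [0+:2] = (word>>0) & 0x3 = 0
slot signed 6b, MSB=0: value = 14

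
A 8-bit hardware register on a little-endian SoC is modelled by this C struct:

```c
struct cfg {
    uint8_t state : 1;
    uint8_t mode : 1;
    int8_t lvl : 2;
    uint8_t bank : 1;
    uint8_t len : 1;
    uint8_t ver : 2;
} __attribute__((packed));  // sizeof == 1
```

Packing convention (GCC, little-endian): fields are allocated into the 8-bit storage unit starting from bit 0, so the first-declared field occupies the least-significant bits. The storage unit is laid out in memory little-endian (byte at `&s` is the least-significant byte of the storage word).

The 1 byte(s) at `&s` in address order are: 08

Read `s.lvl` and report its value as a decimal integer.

-2

[0]=0x08 (little-endian) → word 0x08
state:1 @ bit 0 → (0x08>>0)&0x1 = 0x0
mode:1 @ bit 1 → (0x08>>1)&0x1 = 0x0
lvl:2 @ bit 2 → (0x08>>2)&0x3 = 0x2  ←
bank:1 @ bit 4 → (0x08>>4)&0x1 = 0x0
len:1 @ bit 5 → (0x08>>5)&0x1 = 0x0
ver:2 @ bit 6 → (0x08>>6)&0x3 = 0x0
lvl signed 2b, MSB=1: 2 - 4 = -2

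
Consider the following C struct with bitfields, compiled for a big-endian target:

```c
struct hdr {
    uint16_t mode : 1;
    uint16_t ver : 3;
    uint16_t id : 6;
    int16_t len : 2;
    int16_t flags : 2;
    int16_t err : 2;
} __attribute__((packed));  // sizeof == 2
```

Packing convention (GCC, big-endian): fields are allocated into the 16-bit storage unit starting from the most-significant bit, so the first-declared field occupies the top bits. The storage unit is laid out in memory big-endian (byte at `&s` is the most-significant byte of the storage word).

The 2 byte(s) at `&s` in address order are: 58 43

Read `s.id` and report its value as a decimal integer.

[0]=0x58 [1]=0x43 (big-endian) → word 0x5843
mode:1 @ bit 15 → (0x5843>>15)&0x1 = 0x0
ver:3 @ bit 12 → (0x5843>>12)&0x7 = 0x5
id:6 @ bit 6 → (0x5843>>6)&0x3f = 0x21  ←
len:2 @ bit 4 → (0x5843>>4)&0x3 = 0x0
flags:2 @ bit 2 → (0x5843>>2)&0x3 = 0x0
err:2 @ bit 0 → (0x5843>>0)&0x3 = 0x3

33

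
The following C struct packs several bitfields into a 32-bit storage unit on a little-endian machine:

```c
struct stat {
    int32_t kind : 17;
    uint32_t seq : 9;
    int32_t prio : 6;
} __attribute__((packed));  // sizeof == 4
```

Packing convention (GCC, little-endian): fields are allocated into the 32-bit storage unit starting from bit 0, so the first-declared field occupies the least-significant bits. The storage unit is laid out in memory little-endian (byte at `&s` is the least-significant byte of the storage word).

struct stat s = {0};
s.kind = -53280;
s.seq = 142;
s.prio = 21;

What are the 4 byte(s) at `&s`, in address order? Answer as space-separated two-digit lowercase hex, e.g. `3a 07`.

[0+:17] kind=-53280 & 0x1ffff = 0x12fe0; word=0x00012fe0
[17+:9] seq=142 & 0x1ff = 0x8e; word=0x011d2fe0
[26+:6] prio=21 & 0x3f = 0x15; word=0x551d2fe0
word = 0x551d2fe0 → little-endian bytes:
  [0]=0xe0  [1]=0x2f  [2]=0x1d  [3]=0x55

e0 2f 1d 55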